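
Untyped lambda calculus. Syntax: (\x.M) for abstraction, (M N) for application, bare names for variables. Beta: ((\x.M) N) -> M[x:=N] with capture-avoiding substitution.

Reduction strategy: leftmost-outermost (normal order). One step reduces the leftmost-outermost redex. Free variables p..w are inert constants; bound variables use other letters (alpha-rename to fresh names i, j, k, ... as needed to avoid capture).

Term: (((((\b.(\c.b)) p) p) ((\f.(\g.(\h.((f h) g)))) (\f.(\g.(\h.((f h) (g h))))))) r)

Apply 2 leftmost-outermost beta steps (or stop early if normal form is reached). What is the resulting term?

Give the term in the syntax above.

Step 0: (((((\b.(\c.b)) p) p) ((\f.(\g.(\h.((f h) g)))) (\f.(\g.(\h.((f h) (g h))))))) r)
Step 1: ((((\c.p) p) ((\f.(\g.(\h.((f h) g)))) (\f.(\g.(\h.((f h) (g h))))))) r)
Step 2: ((p ((\f.(\g.(\h.((f h) g)))) (\f.(\g.(\h.((f h) (g h))))))) r)

Answer: ((p ((\f.(\g.(\h.((f h) g)))) (\f.(\g.(\h.((f h) (g h))))))) r)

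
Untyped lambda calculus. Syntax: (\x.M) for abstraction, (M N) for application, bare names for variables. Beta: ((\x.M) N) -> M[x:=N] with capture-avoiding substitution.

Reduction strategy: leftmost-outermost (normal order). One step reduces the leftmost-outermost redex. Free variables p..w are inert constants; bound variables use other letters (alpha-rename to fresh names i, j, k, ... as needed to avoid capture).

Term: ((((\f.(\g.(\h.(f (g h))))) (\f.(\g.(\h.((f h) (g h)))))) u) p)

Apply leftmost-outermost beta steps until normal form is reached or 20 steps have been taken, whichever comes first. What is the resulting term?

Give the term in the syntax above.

Answer: (\g.(\h.(((u p) h) (g h))))

Derivation:
Step 0: ((((\f.(\g.(\h.(f (g h))))) (\f.(\g.(\h.((f h) (g h)))))) u) p)
Step 1: (((\g.(\h.((\f.(\g.(\h.((f h) (g h))))) (g h)))) u) p)
Step 2: ((\h.((\f.(\g.(\h.((f h) (g h))))) (u h))) p)
Step 3: ((\f.(\g.(\h.((f h) (g h))))) (u p))
Step 4: (\g.(\h.(((u p) h) (g h))))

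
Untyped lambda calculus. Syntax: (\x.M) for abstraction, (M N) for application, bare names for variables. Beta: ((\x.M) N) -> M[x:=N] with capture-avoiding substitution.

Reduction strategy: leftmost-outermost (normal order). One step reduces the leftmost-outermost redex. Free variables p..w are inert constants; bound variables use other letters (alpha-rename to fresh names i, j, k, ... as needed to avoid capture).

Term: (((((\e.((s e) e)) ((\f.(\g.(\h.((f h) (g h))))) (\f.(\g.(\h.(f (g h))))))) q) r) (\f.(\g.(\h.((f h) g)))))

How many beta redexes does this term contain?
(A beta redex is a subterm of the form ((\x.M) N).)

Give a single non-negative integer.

Answer: 2

Derivation:
Term: (((((\e.((s e) e)) ((\f.(\g.(\h.((f h) (g h))))) (\f.(\g.(\h.(f (g h))))))) q) r) (\f.(\g.(\h.((f h) g)))))
  Redex: ((\e.((s e) e)) ((\f.(\g.(\h.((f h) (g h))))) (\f.(\g.(\h.(f (g h)))))))
  Redex: ((\f.(\g.(\h.((f h) (g h))))) (\f.(\g.(\h.(f (g h))))))
Total redexes: 2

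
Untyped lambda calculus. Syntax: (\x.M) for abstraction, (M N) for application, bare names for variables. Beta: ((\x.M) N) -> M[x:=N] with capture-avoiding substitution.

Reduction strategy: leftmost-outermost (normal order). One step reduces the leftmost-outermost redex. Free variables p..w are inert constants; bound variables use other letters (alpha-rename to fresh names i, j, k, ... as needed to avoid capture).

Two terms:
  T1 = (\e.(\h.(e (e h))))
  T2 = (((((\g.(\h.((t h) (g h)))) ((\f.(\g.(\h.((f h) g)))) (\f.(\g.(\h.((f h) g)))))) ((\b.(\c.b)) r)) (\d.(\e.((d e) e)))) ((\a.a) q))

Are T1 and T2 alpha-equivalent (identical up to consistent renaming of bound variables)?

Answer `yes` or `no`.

Term 1: (\e.(\h.(e (e h))))
Term 2: (((((\g.(\h.((t h) (g h)))) ((\f.(\g.(\h.((f h) g)))) (\f.(\g.(\h.((f h) g)))))) ((\b.(\c.b)) r)) (\d.(\e.((d e) e)))) ((\a.a) q))
Alpha-equivalence: compare structure up to binder renaming.
Result: False

Answer: no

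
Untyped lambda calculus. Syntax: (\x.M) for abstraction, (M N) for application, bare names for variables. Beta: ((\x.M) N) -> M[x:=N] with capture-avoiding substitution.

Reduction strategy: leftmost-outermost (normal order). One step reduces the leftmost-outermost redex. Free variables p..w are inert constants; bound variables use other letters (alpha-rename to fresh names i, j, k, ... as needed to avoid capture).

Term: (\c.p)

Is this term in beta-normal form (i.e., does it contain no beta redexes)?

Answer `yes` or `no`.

Term: (\c.p)
No beta redexes found.

Answer: yes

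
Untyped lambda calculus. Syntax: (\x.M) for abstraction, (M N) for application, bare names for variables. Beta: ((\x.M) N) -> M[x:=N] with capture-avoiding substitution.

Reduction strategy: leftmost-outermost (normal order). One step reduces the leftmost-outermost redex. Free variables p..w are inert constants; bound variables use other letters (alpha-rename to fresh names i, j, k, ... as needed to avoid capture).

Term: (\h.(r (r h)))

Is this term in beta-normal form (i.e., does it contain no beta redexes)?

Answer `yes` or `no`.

Term: (\h.(r (r h)))
No beta redexes found.

Answer: yes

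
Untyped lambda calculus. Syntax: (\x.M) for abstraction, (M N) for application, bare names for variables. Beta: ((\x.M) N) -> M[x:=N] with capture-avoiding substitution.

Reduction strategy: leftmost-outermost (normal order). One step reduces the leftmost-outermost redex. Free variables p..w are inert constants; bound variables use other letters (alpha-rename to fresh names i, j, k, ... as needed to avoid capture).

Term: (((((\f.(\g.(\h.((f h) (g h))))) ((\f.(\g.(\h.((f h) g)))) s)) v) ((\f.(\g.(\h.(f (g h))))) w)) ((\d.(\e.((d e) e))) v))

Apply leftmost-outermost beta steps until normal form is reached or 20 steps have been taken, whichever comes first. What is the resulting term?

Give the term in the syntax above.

Answer: (((s (v (\g.(\h.(w (g h)))))) (\g.(\h.(w (g h))))) (\e.((v e) e)))

Derivation:
Step 0: (((((\f.(\g.(\h.((f h) (g h))))) ((\f.(\g.(\h.((f h) g)))) s)) v) ((\f.(\g.(\h.(f (g h))))) w)) ((\d.(\e.((d e) e))) v))
Step 1: ((((\g.(\h.((((\f.(\g.(\h.((f h) g)))) s) h) (g h)))) v) ((\f.(\g.(\h.(f (g h))))) w)) ((\d.(\e.((d e) e))) v))
Step 2: (((\h.((((\f.(\g.(\h.((f h) g)))) s) h) (v h))) ((\f.(\g.(\h.(f (g h))))) w)) ((\d.(\e.((d e) e))) v))
Step 3: (((((\f.(\g.(\h.((f h) g)))) s) ((\f.(\g.(\h.(f (g h))))) w)) (v ((\f.(\g.(\h.(f (g h))))) w))) ((\d.(\e.((d e) e))) v))
Step 4: ((((\g.(\h.((s h) g))) ((\f.(\g.(\h.(f (g h))))) w)) (v ((\f.(\g.(\h.(f (g h))))) w))) ((\d.(\e.((d e) e))) v))
Step 5: (((\h.((s h) ((\f.(\g.(\h.(f (g h))))) w))) (v ((\f.(\g.(\h.(f (g h))))) w))) ((\d.(\e.((d e) e))) v))
Step 6: (((s (v ((\f.(\g.(\h.(f (g h))))) w))) ((\f.(\g.(\h.(f (g h))))) w)) ((\d.(\e.((d e) e))) v))
Step 7: (((s (v (\g.(\h.(w (g h)))))) ((\f.(\g.(\h.(f (g h))))) w)) ((\d.(\e.((d e) e))) v))
Step 8: (((s (v (\g.(\h.(w (g h)))))) (\g.(\h.(w (g h))))) ((\d.(\e.((d e) e))) v))
Step 9: (((s (v (\g.(\h.(w (g h)))))) (\g.(\h.(w (g h))))) (\e.((v e) e)))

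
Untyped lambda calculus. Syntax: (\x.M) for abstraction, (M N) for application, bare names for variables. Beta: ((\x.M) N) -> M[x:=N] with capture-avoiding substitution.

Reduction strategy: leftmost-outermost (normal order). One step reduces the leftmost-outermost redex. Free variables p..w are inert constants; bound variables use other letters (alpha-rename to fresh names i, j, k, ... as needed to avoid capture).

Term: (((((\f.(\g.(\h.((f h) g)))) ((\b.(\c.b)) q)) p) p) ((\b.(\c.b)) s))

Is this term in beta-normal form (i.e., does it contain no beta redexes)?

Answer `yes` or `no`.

Term: (((((\f.(\g.(\h.((f h) g)))) ((\b.(\c.b)) q)) p) p) ((\b.(\c.b)) s))
Found 3 beta redex(es).

Answer: no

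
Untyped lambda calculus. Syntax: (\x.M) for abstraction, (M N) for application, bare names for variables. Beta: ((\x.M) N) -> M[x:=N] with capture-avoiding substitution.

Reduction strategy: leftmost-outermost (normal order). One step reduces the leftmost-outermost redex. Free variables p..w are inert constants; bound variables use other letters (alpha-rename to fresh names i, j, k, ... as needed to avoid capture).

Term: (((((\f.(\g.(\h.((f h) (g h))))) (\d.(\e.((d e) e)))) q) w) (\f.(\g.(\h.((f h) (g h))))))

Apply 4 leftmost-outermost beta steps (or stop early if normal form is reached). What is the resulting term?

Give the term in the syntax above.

Answer: (((\e.((w e) e)) (q w)) (\f.(\g.(\h.((f h) (g h))))))

Derivation:
Step 0: (((((\f.(\g.(\h.((f h) (g h))))) (\d.(\e.((d e) e)))) q) w) (\f.(\g.(\h.((f h) (g h))))))
Step 1: ((((\g.(\h.(((\d.(\e.((d e) e))) h) (g h)))) q) w) (\f.(\g.(\h.((f h) (g h))))))
Step 2: (((\h.(((\d.(\e.((d e) e))) h) (q h))) w) (\f.(\g.(\h.((f h) (g h))))))
Step 3: ((((\d.(\e.((d e) e))) w) (q w)) (\f.(\g.(\h.((f h) (g h))))))
Step 4: (((\e.((w e) e)) (q w)) (\f.(\g.(\h.((f h) (g h))))))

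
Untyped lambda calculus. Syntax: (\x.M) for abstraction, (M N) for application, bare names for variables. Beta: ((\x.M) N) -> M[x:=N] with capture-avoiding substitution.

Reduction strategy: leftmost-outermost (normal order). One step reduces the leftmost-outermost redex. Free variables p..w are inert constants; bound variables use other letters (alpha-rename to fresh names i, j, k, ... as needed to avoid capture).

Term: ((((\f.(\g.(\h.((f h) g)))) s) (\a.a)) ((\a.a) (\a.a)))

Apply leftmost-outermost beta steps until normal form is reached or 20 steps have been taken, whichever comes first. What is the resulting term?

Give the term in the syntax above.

Step 0: ((((\f.(\g.(\h.((f h) g)))) s) (\a.a)) ((\a.a) (\a.a)))
Step 1: (((\g.(\h.((s h) g))) (\a.a)) ((\a.a) (\a.a)))
Step 2: ((\h.((s h) (\a.a))) ((\a.a) (\a.a)))
Step 3: ((s ((\a.a) (\a.a))) (\a.a))
Step 4: ((s (\a.a)) (\a.a))

Answer: ((s (\a.a)) (\a.a))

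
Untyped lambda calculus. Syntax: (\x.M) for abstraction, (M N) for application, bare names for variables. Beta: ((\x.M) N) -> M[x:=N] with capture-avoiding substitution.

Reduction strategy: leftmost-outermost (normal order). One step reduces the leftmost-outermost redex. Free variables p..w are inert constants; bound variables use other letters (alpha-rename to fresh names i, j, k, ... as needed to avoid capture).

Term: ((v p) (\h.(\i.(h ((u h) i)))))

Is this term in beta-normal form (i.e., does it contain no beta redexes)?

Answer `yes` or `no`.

Answer: yes

Derivation:
Term: ((v p) (\h.(\i.(h ((u h) i)))))
No beta redexes found.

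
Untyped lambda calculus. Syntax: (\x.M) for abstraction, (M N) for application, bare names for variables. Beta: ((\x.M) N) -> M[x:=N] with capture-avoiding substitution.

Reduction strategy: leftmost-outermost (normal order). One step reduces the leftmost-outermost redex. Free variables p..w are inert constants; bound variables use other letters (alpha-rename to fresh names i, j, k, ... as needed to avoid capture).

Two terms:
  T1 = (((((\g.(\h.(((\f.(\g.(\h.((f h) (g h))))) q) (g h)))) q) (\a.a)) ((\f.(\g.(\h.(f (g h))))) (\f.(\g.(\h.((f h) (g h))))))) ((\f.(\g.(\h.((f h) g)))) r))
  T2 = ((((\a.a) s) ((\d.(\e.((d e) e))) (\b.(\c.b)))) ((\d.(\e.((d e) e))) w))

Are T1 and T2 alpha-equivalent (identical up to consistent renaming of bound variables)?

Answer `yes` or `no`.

Answer: no

Derivation:
Term 1: (((((\g.(\h.(((\f.(\g.(\h.((f h) (g h))))) q) (g h)))) q) (\a.a)) ((\f.(\g.(\h.(f (g h))))) (\f.(\g.(\h.((f h) (g h))))))) ((\f.(\g.(\h.((f h) g)))) r))
Term 2: ((((\a.a) s) ((\d.(\e.((d e) e))) (\b.(\c.b)))) ((\d.(\e.((d e) e))) w))
Alpha-equivalence: compare structure up to binder renaming.
Result: False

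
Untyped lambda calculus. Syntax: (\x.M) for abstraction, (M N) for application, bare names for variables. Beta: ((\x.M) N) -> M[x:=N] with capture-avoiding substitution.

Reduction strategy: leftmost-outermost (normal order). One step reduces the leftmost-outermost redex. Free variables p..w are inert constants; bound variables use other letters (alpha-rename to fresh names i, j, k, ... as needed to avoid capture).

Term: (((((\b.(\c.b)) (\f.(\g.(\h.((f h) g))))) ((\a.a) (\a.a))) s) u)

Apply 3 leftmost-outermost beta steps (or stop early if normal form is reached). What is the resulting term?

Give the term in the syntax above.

Answer: ((\g.(\h.((s h) g))) u)

Derivation:
Step 0: (((((\b.(\c.b)) (\f.(\g.(\h.((f h) g))))) ((\a.a) (\a.a))) s) u)
Step 1: ((((\c.(\f.(\g.(\h.((f h) g))))) ((\a.a) (\a.a))) s) u)
Step 2: (((\f.(\g.(\h.((f h) g)))) s) u)
Step 3: ((\g.(\h.((s h) g))) u)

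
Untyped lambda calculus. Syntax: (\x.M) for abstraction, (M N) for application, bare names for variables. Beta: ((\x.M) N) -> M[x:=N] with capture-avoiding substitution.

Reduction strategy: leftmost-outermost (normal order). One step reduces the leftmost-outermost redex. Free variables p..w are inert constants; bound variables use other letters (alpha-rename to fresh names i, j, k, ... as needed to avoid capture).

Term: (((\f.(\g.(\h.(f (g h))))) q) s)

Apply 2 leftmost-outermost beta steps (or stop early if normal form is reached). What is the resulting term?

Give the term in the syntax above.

Step 0: (((\f.(\g.(\h.(f (g h))))) q) s)
Step 1: ((\g.(\h.(q (g h)))) s)
Step 2: (\h.(q (s h)))

Answer: (\h.(q (s h)))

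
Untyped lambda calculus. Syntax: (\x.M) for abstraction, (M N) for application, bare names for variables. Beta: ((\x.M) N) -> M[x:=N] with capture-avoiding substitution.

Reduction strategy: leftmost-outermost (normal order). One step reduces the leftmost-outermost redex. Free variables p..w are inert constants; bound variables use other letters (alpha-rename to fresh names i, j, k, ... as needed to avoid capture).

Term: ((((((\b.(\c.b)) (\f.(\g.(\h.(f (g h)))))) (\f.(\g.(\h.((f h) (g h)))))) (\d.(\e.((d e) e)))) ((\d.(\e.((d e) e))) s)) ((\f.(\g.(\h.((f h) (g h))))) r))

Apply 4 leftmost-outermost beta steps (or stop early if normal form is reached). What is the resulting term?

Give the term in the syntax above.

Answer: ((\h.((\d.(\e.((d e) e))) (((\d.(\e.((d e) e))) s) h))) ((\f.(\g.(\h.((f h) (g h))))) r))

Derivation:
Step 0: ((((((\b.(\c.b)) (\f.(\g.(\h.(f (g h)))))) (\f.(\g.(\h.((f h) (g h)))))) (\d.(\e.((d e) e)))) ((\d.(\e.((d e) e))) s)) ((\f.(\g.(\h.((f h) (g h))))) r))
Step 1: (((((\c.(\f.(\g.(\h.(f (g h)))))) (\f.(\g.(\h.((f h) (g h)))))) (\d.(\e.((d e) e)))) ((\d.(\e.((d e) e))) s)) ((\f.(\g.(\h.((f h) (g h))))) r))
Step 2: ((((\f.(\g.(\h.(f (g h))))) (\d.(\e.((d e) e)))) ((\d.(\e.((d e) e))) s)) ((\f.(\g.(\h.((f h) (g h))))) r))
Step 3: (((\g.(\h.((\d.(\e.((d e) e))) (g h)))) ((\d.(\e.((d e) e))) s)) ((\f.(\g.(\h.((f h) (g h))))) r))
Step 4: ((\h.((\d.(\e.((d e) e))) (((\d.(\e.((d e) e))) s) h))) ((\f.(\g.(\h.((f h) (g h))))) r))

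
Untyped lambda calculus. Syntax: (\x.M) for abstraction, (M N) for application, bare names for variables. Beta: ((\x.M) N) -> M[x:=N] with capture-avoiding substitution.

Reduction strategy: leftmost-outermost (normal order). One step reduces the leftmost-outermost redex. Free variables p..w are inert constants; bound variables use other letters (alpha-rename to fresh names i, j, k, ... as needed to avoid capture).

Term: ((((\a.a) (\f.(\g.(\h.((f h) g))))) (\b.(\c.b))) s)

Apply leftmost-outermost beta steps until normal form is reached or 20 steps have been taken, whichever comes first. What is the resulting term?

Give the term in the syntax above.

Answer: (\h.h)

Derivation:
Step 0: ((((\a.a) (\f.(\g.(\h.((f h) g))))) (\b.(\c.b))) s)
Step 1: (((\f.(\g.(\h.((f h) g)))) (\b.(\c.b))) s)
Step 2: ((\g.(\h.(((\b.(\c.b)) h) g))) s)
Step 3: (\h.(((\b.(\c.b)) h) s))
Step 4: (\h.((\c.h) s))
Step 5: (\h.h)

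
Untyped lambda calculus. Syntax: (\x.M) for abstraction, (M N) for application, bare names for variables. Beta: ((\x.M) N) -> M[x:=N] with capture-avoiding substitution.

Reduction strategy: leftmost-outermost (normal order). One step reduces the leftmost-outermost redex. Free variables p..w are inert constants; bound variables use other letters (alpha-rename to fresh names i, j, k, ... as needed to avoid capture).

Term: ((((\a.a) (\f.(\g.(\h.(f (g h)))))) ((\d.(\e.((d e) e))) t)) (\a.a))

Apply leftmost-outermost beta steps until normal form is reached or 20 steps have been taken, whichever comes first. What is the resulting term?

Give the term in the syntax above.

Step 0: ((((\a.a) (\f.(\g.(\h.(f (g h)))))) ((\d.(\e.((d e) e))) t)) (\a.a))
Step 1: (((\f.(\g.(\h.(f (g h))))) ((\d.(\e.((d e) e))) t)) (\a.a))
Step 2: ((\g.(\h.(((\d.(\e.((d e) e))) t) (g h)))) (\a.a))
Step 3: (\h.(((\d.(\e.((d e) e))) t) ((\a.a) h)))
Step 4: (\h.((\e.((t e) e)) ((\a.a) h)))
Step 5: (\h.((t ((\a.a) h)) ((\a.a) h)))
Step 6: (\h.((t h) ((\a.a) h)))
Step 7: (\h.((t h) h))

Answer: (\h.((t h) h))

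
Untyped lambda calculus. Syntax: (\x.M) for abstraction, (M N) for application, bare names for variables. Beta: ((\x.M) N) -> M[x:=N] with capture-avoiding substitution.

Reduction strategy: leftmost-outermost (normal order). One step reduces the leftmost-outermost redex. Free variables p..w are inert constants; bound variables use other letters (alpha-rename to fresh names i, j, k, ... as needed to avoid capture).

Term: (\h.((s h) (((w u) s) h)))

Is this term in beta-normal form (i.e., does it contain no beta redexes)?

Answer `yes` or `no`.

Term: (\h.((s h) (((w u) s) h)))
No beta redexes found.

Answer: yes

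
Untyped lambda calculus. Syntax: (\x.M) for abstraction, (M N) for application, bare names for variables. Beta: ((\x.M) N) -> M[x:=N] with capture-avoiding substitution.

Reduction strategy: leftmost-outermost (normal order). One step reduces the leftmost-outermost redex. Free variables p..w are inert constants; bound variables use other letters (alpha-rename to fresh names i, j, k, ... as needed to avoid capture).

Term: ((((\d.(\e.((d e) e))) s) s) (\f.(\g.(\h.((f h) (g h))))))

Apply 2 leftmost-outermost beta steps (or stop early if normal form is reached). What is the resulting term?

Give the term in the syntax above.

Answer: (((s s) s) (\f.(\g.(\h.((f h) (g h))))))

Derivation:
Step 0: ((((\d.(\e.((d e) e))) s) s) (\f.(\g.(\h.((f h) (g h))))))
Step 1: (((\e.((s e) e)) s) (\f.(\g.(\h.((f h) (g h))))))
Step 2: (((s s) s) (\f.(\g.(\h.((f h) (g h))))))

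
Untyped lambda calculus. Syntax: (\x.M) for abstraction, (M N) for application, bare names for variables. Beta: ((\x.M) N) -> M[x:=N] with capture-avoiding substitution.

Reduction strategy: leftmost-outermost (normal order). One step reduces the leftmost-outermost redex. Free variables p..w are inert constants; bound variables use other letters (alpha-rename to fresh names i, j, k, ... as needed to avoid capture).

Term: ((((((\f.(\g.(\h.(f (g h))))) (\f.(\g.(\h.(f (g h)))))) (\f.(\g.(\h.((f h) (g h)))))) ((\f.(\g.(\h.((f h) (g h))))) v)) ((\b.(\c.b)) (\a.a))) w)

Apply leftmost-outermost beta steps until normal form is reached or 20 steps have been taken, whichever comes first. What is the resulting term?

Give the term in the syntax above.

Step 0: ((((((\f.(\g.(\h.(f (g h))))) (\f.(\g.(\h.(f (g h)))))) (\f.(\g.(\h.((f h) (g h)))))) ((\f.(\g.(\h.((f h) (g h))))) v)) ((\b.(\c.b)) (\a.a))) w)
Step 1: (((((\g.(\h.((\f.(\g.(\h.(f (g h))))) (g h)))) (\f.(\g.(\h.((f h) (g h)))))) ((\f.(\g.(\h.((f h) (g h))))) v)) ((\b.(\c.b)) (\a.a))) w)
Step 2: ((((\h.((\f.(\g.(\h.(f (g h))))) ((\f.(\g.(\h.((f h) (g h))))) h))) ((\f.(\g.(\h.((f h) (g h))))) v)) ((\b.(\c.b)) (\a.a))) w)
Step 3: ((((\f.(\g.(\h.(f (g h))))) ((\f.(\g.(\h.((f h) (g h))))) ((\f.(\g.(\h.((f h) (g h))))) v))) ((\b.(\c.b)) (\a.a))) w)
Step 4: (((\g.(\h.(((\f.(\g.(\h.((f h) (g h))))) ((\f.(\g.(\h.((f h) (g h))))) v)) (g h)))) ((\b.(\c.b)) (\a.a))) w)
Step 5: ((\h.(((\f.(\g.(\h.((f h) (g h))))) ((\f.(\g.(\h.((f h) (g h))))) v)) (((\b.(\c.b)) (\a.a)) h))) w)
Step 6: (((\f.(\g.(\h.((f h) (g h))))) ((\f.(\g.(\h.((f h) (g h))))) v)) (((\b.(\c.b)) (\a.a)) w))
Step 7: ((\g.(\h.((((\f.(\g.(\h.((f h) (g h))))) v) h) (g h)))) (((\b.(\c.b)) (\a.a)) w))
Step 8: (\h.((((\f.(\g.(\h.((f h) (g h))))) v) h) ((((\b.(\c.b)) (\a.a)) w) h)))
Step 9: (\h.(((\g.(\h.((v h) (g h)))) h) ((((\b.(\c.b)) (\a.a)) w) h)))
Step 10: (\h.((\i.((v i) (h i))) ((((\b.(\c.b)) (\a.a)) w) h)))
Step 11: (\h.((v ((((\b.(\c.b)) (\a.a)) w) h)) (h ((((\b.(\c.b)) (\a.a)) w) h))))
Step 12: (\h.((v (((\c.(\a.a)) w) h)) (h ((((\b.(\c.b)) (\a.a)) w) h))))
Step 13: (\h.((v ((\a.a) h)) (h ((((\b.(\c.b)) (\a.a)) w) h))))
Step 14: (\h.((v h) (h ((((\b.(\c.b)) (\a.a)) w) h))))
Step 15: (\h.((v h) (h (((\c.(\a.a)) w) h))))
Step 16: (\h.((v h) (h ((\a.a) h))))
Step 17: (\h.((v h) (h h)))

Answer: (\h.((v h) (h h)))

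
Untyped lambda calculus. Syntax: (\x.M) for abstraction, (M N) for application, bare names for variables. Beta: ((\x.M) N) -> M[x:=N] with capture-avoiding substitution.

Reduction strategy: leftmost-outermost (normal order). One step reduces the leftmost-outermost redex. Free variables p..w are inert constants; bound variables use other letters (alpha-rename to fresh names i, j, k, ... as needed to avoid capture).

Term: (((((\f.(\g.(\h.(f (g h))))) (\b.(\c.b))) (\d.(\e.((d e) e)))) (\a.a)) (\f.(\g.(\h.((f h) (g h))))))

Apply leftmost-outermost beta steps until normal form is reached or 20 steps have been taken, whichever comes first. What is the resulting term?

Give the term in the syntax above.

Step 0: (((((\f.(\g.(\h.(f (g h))))) (\b.(\c.b))) (\d.(\e.((d e) e)))) (\a.a)) (\f.(\g.(\h.((f h) (g h))))))
Step 1: ((((\g.(\h.((\b.(\c.b)) (g h)))) (\d.(\e.((d e) e)))) (\a.a)) (\f.(\g.(\h.((f h) (g h))))))
Step 2: (((\h.((\b.(\c.b)) ((\d.(\e.((d e) e))) h))) (\a.a)) (\f.(\g.(\h.((f h) (g h))))))
Step 3: (((\b.(\c.b)) ((\d.(\e.((d e) e))) (\a.a))) (\f.(\g.(\h.((f h) (g h))))))
Step 4: ((\c.((\d.(\e.((d e) e))) (\a.a))) (\f.(\g.(\h.((f h) (g h))))))
Step 5: ((\d.(\e.((d e) e))) (\a.a))
Step 6: (\e.(((\a.a) e) e))
Step 7: (\e.(e e))

Answer: (\e.(e e))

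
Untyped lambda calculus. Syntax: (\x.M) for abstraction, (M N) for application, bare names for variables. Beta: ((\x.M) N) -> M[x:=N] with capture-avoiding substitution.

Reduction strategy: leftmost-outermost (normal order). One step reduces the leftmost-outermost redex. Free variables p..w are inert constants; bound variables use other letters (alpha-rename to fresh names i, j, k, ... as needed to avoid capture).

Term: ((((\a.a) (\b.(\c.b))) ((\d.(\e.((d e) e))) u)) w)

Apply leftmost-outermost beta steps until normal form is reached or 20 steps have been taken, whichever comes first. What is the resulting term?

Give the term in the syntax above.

Step 0: ((((\a.a) (\b.(\c.b))) ((\d.(\e.((d e) e))) u)) w)
Step 1: (((\b.(\c.b)) ((\d.(\e.((d e) e))) u)) w)
Step 2: ((\c.((\d.(\e.((d e) e))) u)) w)
Step 3: ((\d.(\e.((d e) e))) u)
Step 4: (\e.((u e) e))

Answer: (\e.((u e) e))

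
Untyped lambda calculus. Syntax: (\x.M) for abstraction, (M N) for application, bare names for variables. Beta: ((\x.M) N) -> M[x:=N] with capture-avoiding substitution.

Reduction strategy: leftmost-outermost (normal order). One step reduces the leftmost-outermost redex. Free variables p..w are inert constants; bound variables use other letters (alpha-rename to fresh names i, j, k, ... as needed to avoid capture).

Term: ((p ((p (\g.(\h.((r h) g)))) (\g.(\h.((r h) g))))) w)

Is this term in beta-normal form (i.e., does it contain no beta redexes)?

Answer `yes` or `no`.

Answer: yes

Derivation:
Term: ((p ((p (\g.(\h.((r h) g)))) (\g.(\h.((r h) g))))) w)
No beta redexes found.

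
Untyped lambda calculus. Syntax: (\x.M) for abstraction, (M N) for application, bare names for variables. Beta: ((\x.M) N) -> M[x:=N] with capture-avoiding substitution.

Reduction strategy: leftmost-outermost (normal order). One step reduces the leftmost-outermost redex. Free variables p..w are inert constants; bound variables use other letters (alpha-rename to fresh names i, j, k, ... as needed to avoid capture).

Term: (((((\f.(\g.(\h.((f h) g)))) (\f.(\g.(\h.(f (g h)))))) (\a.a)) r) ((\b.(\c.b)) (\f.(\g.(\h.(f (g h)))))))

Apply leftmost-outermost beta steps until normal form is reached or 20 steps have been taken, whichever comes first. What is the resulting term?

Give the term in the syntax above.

Step 0: (((((\f.(\g.(\h.((f h) g)))) (\f.(\g.(\h.(f (g h)))))) (\a.a)) r) ((\b.(\c.b)) (\f.(\g.(\h.(f (g h)))))))
Step 1: ((((\g.(\h.(((\f.(\g.(\h.(f (g h))))) h) g))) (\a.a)) r) ((\b.(\c.b)) (\f.(\g.(\h.(f (g h)))))))
Step 2: (((\h.(((\f.(\g.(\h.(f (g h))))) h) (\a.a))) r) ((\b.(\c.b)) (\f.(\g.(\h.(f (g h)))))))
Step 3: ((((\f.(\g.(\h.(f (g h))))) r) (\a.a)) ((\b.(\c.b)) (\f.(\g.(\h.(f (g h)))))))
Step 4: (((\g.(\h.(r (g h)))) (\a.a)) ((\b.(\c.b)) (\f.(\g.(\h.(f (g h)))))))
Step 5: ((\h.(r ((\a.a) h))) ((\b.(\c.b)) (\f.(\g.(\h.(f (g h)))))))
Step 6: (r ((\a.a) ((\b.(\c.b)) (\f.(\g.(\h.(f (g h))))))))
Step 7: (r ((\b.(\c.b)) (\f.(\g.(\h.(f (g h)))))))
Step 8: (r (\c.(\f.(\g.(\h.(f (g h)))))))

Answer: (r (\c.(\f.(\g.(\h.(f (g h)))))))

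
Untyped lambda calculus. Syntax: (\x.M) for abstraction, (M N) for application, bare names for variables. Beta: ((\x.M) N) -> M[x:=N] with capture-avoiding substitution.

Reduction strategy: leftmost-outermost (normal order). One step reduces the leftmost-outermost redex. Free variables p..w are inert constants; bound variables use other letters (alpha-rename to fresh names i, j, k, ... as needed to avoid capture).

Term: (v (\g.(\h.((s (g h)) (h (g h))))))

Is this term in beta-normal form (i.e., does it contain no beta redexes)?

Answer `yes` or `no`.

Answer: yes

Derivation:
Term: (v (\g.(\h.((s (g h)) (h (g h))))))
No beta redexes found.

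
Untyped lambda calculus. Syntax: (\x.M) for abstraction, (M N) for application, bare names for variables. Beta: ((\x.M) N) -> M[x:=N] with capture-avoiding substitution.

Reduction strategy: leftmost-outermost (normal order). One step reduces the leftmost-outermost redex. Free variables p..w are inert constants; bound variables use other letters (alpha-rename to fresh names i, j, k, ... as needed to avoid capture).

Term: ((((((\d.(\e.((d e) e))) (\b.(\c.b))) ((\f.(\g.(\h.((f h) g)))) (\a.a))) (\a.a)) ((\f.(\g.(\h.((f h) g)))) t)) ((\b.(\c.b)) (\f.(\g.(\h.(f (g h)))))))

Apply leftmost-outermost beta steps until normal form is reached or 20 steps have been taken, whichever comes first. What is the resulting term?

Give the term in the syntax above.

Answer: ((t (\c.(\f.(\g.(\h.(f (g h))))))) (\a.a))

Derivation:
Step 0: ((((((\d.(\e.((d e) e))) (\b.(\c.b))) ((\f.(\g.(\h.((f h) g)))) (\a.a))) (\a.a)) ((\f.(\g.(\h.((f h) g)))) t)) ((\b.(\c.b)) (\f.(\g.(\h.(f (g h)))))))
Step 1: (((((\e.(((\b.(\c.b)) e) e)) ((\f.(\g.(\h.((f h) g)))) (\a.a))) (\a.a)) ((\f.(\g.(\h.((f h) g)))) t)) ((\b.(\c.b)) (\f.(\g.(\h.(f (g h)))))))
Step 2: ((((((\b.(\c.b)) ((\f.(\g.(\h.((f h) g)))) (\a.a))) ((\f.(\g.(\h.((f h) g)))) (\a.a))) (\a.a)) ((\f.(\g.(\h.((f h) g)))) t)) ((\b.(\c.b)) (\f.(\g.(\h.(f (g h)))))))
Step 3: (((((\c.((\f.(\g.(\h.((f h) g)))) (\a.a))) ((\f.(\g.(\h.((f h) g)))) (\a.a))) (\a.a)) ((\f.(\g.(\h.((f h) g)))) t)) ((\b.(\c.b)) (\f.(\g.(\h.(f (g h)))))))
Step 4: (((((\f.(\g.(\h.((f h) g)))) (\a.a)) (\a.a)) ((\f.(\g.(\h.((f h) g)))) t)) ((\b.(\c.b)) (\f.(\g.(\h.(f (g h)))))))
Step 5: ((((\g.(\h.(((\a.a) h) g))) (\a.a)) ((\f.(\g.(\h.((f h) g)))) t)) ((\b.(\c.b)) (\f.(\g.(\h.(f (g h)))))))
Step 6: (((\h.(((\a.a) h) (\a.a))) ((\f.(\g.(\h.((f h) g)))) t)) ((\b.(\c.b)) (\f.(\g.(\h.(f (g h)))))))
Step 7: ((((\a.a) ((\f.(\g.(\h.((f h) g)))) t)) (\a.a)) ((\b.(\c.b)) (\f.(\g.(\h.(f (g h)))))))
Step 8: ((((\f.(\g.(\h.((f h) g)))) t) (\a.a)) ((\b.(\c.b)) (\f.(\g.(\h.(f (g h)))))))
Step 9: (((\g.(\h.((t h) g))) (\a.a)) ((\b.(\c.b)) (\f.(\g.(\h.(f (g h)))))))
Step 10: ((\h.((t h) (\a.a))) ((\b.(\c.b)) (\f.(\g.(\h.(f (g h)))))))
Step 11: ((t ((\b.(\c.b)) (\f.(\g.(\h.(f (g h))))))) (\a.a))
Step 12: ((t (\c.(\f.(\g.(\h.(f (g h))))))) (\a.a))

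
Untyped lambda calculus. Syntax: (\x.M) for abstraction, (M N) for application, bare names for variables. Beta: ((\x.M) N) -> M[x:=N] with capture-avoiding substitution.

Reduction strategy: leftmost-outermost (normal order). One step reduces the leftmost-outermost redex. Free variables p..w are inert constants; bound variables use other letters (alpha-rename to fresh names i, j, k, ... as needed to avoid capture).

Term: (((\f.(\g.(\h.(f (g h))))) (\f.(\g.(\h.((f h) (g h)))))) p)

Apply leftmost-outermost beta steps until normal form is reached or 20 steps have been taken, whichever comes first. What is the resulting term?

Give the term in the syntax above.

Answer: (\h.(\g.(\i.(((p h) i) (g i)))))

Derivation:
Step 0: (((\f.(\g.(\h.(f (g h))))) (\f.(\g.(\h.((f h) (g h)))))) p)
Step 1: ((\g.(\h.((\f.(\g.(\h.((f h) (g h))))) (g h)))) p)
Step 2: (\h.((\f.(\g.(\h.((f h) (g h))))) (p h)))
Step 3: (\h.(\g.(\i.(((p h) i) (g i)))))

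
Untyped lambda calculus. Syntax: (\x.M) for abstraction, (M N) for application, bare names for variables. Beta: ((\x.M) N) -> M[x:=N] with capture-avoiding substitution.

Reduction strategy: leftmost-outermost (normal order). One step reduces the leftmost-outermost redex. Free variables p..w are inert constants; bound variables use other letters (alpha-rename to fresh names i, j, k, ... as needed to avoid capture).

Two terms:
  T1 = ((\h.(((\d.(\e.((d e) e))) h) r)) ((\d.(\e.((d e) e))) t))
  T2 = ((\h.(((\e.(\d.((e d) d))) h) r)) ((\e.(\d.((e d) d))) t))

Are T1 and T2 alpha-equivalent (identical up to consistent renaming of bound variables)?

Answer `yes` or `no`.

Answer: yes

Derivation:
Term 1: ((\h.(((\d.(\e.((d e) e))) h) r)) ((\d.(\e.((d e) e))) t))
Term 2: ((\h.(((\e.(\d.((e d) d))) h) r)) ((\e.(\d.((e d) d))) t))
Alpha-equivalence: compare structure up to binder renaming.
Result: True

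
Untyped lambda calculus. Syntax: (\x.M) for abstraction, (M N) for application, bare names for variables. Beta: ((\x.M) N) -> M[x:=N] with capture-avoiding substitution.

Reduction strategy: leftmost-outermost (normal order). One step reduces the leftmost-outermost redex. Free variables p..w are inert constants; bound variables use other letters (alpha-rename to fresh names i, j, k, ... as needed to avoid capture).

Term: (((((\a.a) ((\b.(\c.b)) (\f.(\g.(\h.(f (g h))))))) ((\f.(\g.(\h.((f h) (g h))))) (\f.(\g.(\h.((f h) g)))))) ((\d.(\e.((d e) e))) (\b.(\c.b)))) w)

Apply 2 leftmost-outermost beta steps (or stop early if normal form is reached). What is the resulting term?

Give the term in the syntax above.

Answer: ((((\c.(\f.(\g.(\h.(f (g h)))))) ((\f.(\g.(\h.((f h) (g h))))) (\f.(\g.(\h.((f h) g)))))) ((\d.(\e.((d e) e))) (\b.(\c.b)))) w)

Derivation:
Step 0: (((((\a.a) ((\b.(\c.b)) (\f.(\g.(\h.(f (g h))))))) ((\f.(\g.(\h.((f h) (g h))))) (\f.(\g.(\h.((f h) g)))))) ((\d.(\e.((d e) e))) (\b.(\c.b)))) w)
Step 1: (((((\b.(\c.b)) (\f.(\g.(\h.(f (g h)))))) ((\f.(\g.(\h.((f h) (g h))))) (\f.(\g.(\h.((f h) g)))))) ((\d.(\e.((d e) e))) (\b.(\c.b)))) w)
Step 2: ((((\c.(\f.(\g.(\h.(f (g h)))))) ((\f.(\g.(\h.((f h) (g h))))) (\f.(\g.(\h.((f h) g)))))) ((\d.(\e.((d e) e))) (\b.(\c.b)))) w)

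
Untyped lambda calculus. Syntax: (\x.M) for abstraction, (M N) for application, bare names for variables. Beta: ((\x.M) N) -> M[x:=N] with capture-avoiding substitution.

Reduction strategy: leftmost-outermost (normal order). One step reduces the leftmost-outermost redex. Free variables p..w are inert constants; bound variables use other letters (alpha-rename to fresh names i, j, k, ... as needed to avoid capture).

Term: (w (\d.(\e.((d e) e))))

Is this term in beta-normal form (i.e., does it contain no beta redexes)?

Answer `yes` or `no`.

Term: (w (\d.(\e.((d e) e))))
No beta redexes found.

Answer: yes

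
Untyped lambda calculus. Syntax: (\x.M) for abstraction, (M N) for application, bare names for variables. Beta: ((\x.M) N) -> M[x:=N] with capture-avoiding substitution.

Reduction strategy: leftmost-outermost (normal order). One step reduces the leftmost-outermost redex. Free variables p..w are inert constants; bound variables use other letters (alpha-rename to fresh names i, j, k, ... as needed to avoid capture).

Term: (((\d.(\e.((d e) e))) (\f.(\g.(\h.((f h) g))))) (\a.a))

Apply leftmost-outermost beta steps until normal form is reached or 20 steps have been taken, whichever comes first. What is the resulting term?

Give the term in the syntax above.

Step 0: (((\d.(\e.((d e) e))) (\f.(\g.(\h.((f h) g))))) (\a.a))
Step 1: ((\e.(((\f.(\g.(\h.((f h) g)))) e) e)) (\a.a))
Step 2: (((\f.(\g.(\h.((f h) g)))) (\a.a)) (\a.a))
Step 3: ((\g.(\h.(((\a.a) h) g))) (\a.a))
Step 4: (\h.(((\a.a) h) (\a.a)))
Step 5: (\h.(h (\a.a)))

Answer: (\h.(h (\a.a)))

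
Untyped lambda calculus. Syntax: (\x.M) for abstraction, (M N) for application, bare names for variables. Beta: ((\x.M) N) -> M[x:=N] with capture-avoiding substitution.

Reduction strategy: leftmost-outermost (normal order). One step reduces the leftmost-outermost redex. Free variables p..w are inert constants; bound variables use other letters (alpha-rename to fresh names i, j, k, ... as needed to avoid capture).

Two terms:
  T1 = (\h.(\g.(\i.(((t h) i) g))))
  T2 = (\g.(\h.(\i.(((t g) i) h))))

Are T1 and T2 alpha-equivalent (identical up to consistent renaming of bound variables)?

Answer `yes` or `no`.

Answer: yes

Derivation:
Term 1: (\h.(\g.(\i.(((t h) i) g))))
Term 2: (\g.(\h.(\i.(((t g) i) h))))
Alpha-equivalence: compare structure up to binder renaming.
Result: True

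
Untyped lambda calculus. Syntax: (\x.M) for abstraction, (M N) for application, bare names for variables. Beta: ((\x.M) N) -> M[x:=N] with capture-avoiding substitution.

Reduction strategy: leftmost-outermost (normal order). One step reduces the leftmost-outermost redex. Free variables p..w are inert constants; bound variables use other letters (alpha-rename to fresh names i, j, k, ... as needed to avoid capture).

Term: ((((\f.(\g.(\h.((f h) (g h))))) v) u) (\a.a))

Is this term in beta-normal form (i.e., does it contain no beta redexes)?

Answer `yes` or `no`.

Term: ((((\f.(\g.(\h.((f h) (g h))))) v) u) (\a.a))
Found 1 beta redex(es).

Answer: no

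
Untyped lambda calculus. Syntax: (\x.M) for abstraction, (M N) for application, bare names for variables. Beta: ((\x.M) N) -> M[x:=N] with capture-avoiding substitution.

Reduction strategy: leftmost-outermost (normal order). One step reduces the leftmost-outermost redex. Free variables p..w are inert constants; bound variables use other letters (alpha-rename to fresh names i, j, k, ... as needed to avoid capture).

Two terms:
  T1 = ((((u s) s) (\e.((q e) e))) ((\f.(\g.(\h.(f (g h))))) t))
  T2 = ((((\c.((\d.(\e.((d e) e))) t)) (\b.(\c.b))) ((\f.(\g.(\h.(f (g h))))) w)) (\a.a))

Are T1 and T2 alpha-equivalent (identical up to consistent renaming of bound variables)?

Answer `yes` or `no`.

Answer: no

Derivation:
Term 1: ((((u s) s) (\e.((q e) e))) ((\f.(\g.(\h.(f (g h))))) t))
Term 2: ((((\c.((\d.(\e.((d e) e))) t)) (\b.(\c.b))) ((\f.(\g.(\h.(f (g h))))) w)) (\a.a))
Alpha-equivalence: compare structure up to binder renaming.
Result: False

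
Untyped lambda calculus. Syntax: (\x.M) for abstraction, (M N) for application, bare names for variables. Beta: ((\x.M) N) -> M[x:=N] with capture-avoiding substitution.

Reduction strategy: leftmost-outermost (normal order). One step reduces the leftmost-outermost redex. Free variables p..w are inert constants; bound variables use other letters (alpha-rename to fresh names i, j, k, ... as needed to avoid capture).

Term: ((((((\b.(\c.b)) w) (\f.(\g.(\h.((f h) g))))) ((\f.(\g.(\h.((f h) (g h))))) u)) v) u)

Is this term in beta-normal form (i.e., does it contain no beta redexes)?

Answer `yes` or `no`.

Answer: no

Derivation:
Term: ((((((\b.(\c.b)) w) (\f.(\g.(\h.((f h) g))))) ((\f.(\g.(\h.((f h) (g h))))) u)) v) u)
Found 2 beta redex(es).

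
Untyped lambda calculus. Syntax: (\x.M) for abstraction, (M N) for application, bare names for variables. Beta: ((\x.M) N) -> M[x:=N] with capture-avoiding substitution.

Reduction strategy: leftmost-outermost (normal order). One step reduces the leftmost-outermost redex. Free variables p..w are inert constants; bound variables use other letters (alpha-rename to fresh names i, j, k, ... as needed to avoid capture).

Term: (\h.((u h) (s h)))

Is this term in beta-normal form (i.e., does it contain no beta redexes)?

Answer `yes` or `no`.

Term: (\h.((u h) (s h)))
No beta redexes found.

Answer: yes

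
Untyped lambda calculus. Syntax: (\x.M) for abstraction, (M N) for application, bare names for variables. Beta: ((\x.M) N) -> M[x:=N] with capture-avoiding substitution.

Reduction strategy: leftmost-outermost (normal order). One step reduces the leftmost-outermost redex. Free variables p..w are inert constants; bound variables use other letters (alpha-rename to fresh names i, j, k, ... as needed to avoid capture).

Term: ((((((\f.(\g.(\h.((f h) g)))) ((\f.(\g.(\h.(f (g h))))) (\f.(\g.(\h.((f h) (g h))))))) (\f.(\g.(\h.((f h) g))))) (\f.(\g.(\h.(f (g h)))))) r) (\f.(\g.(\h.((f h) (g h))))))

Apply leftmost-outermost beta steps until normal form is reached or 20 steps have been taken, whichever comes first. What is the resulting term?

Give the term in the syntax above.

Answer: (\g.(\h.(((r (\f.(\g.(\h.((f h) (g h)))))) g) (h g))))

Derivation:
Step 0: ((((((\f.(\g.(\h.((f h) g)))) ((\f.(\g.(\h.(f (g h))))) (\f.(\g.(\h.((f h) (g h))))))) (\f.(\g.(\h.((f h) g))))) (\f.(\g.(\h.(f (g h)))))) r) (\f.(\g.(\h.((f h) (g h))))))
Step 1: (((((\g.(\h.((((\f.(\g.(\h.(f (g h))))) (\f.(\g.(\h.((f h) (g h)))))) h) g))) (\f.(\g.(\h.((f h) g))))) (\f.(\g.(\h.(f (g h)))))) r) (\f.(\g.(\h.((f h) (g h))))))
Step 2: ((((\h.((((\f.(\g.(\h.(f (g h))))) (\f.(\g.(\h.((f h) (g h)))))) h) (\f.(\g.(\h.((f h) g)))))) (\f.(\g.(\h.(f (g h)))))) r) (\f.(\g.(\h.((f h) (g h))))))
Step 3: ((((((\f.(\g.(\h.(f (g h))))) (\f.(\g.(\h.((f h) (g h)))))) (\f.(\g.(\h.(f (g h)))))) (\f.(\g.(\h.((f h) g))))) r) (\f.(\g.(\h.((f h) (g h))))))
Step 4: (((((\g.(\h.((\f.(\g.(\h.((f h) (g h))))) (g h)))) (\f.(\g.(\h.(f (g h)))))) (\f.(\g.(\h.((f h) g))))) r) (\f.(\g.(\h.((f h) (g h))))))
Step 5: ((((\h.((\f.(\g.(\h.((f h) (g h))))) ((\f.(\g.(\h.(f (g h))))) h))) (\f.(\g.(\h.((f h) g))))) r) (\f.(\g.(\h.((f h) (g h))))))
Step 6: ((((\f.(\g.(\h.((f h) (g h))))) ((\f.(\g.(\h.(f (g h))))) (\f.(\g.(\h.((f h) g)))))) r) (\f.(\g.(\h.((f h) (g h))))))
Step 7: (((\g.(\h.((((\f.(\g.(\h.(f (g h))))) (\f.(\g.(\h.((f h) g))))) h) (g h)))) r) (\f.(\g.(\h.((f h) (g h))))))
Step 8: ((\h.((((\f.(\g.(\h.(f (g h))))) (\f.(\g.(\h.((f h) g))))) h) (r h))) (\f.(\g.(\h.((f h) (g h))))))
Step 9: ((((\f.(\g.(\h.(f (g h))))) (\f.(\g.(\h.((f h) g))))) (\f.(\g.(\h.((f h) (g h)))))) (r (\f.(\g.(\h.((f h) (g h)))))))
Step 10: (((\g.(\h.((\f.(\g.(\h.((f h) g)))) (g h)))) (\f.(\g.(\h.((f h) (g h)))))) (r (\f.(\g.(\h.((f h) (g h)))))))
Step 11: ((\h.((\f.(\g.(\h.((f h) g)))) ((\f.(\g.(\h.((f h) (g h))))) h))) (r (\f.(\g.(\h.((f h) (g h)))))))
Step 12: ((\f.(\g.(\h.((f h) g)))) ((\f.(\g.(\h.((f h) (g h))))) (r (\f.(\g.(\h.((f h) (g h))))))))
Step 13: (\g.(\h.((((\f.(\g.(\h.((f h) (g h))))) (r (\f.(\g.(\h.((f h) (g h))))))) h) g)))
Step 14: (\g.(\h.(((\g.(\h.(((r (\f.(\g.(\h.((f h) (g h)))))) h) (g h)))) h) g)))
Step 15: (\g.(\h.((\i.(((r (\f.(\g.(\h.((f h) (g h)))))) i) (h i))) g)))
Step 16: (\g.(\h.(((r (\f.(\g.(\h.((f h) (g h)))))) g) (h g))))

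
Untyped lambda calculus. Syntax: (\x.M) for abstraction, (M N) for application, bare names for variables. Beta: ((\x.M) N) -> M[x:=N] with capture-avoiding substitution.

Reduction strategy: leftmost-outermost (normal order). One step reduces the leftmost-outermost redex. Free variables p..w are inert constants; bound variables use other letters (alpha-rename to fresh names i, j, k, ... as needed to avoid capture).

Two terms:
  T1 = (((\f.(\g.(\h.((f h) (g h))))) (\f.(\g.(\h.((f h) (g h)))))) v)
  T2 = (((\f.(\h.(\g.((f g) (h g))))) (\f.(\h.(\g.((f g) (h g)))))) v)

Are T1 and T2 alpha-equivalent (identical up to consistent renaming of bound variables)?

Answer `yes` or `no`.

Term 1: (((\f.(\g.(\h.((f h) (g h))))) (\f.(\g.(\h.((f h) (g h)))))) v)
Term 2: (((\f.(\h.(\g.((f g) (h g))))) (\f.(\h.(\g.((f g) (h g)))))) v)
Alpha-equivalence: compare structure up to binder renaming.
Result: True

Answer: yes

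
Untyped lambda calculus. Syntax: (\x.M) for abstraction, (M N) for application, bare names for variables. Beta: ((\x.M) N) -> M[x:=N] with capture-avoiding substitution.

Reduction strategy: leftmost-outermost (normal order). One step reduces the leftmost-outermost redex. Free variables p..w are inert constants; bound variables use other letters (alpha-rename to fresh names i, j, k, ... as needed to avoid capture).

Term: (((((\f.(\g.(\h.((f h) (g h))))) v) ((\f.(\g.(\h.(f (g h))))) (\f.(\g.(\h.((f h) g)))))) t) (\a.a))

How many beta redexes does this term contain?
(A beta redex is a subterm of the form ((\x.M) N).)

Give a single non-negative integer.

Term: (((((\f.(\g.(\h.((f h) (g h))))) v) ((\f.(\g.(\h.(f (g h))))) (\f.(\g.(\h.((f h) g)))))) t) (\a.a))
  Redex: ((\f.(\g.(\h.((f h) (g h))))) v)
  Redex: ((\f.(\g.(\h.(f (g h))))) (\f.(\g.(\h.((f h) g)))))
Total redexes: 2

Answer: 2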